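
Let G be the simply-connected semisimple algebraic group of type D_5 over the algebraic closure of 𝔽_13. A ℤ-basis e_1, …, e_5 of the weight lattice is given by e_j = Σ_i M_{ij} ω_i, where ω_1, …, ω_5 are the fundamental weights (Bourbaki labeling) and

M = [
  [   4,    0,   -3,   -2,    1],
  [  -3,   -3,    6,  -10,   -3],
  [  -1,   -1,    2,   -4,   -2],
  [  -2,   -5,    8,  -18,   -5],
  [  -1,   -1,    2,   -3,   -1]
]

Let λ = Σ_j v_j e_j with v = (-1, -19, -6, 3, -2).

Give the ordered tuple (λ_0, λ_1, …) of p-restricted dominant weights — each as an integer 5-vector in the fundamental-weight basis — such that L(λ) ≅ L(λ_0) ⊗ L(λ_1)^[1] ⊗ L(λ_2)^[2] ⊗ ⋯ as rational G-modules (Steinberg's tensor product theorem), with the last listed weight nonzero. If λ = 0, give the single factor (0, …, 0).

Compute c_i = Σ_j M_{ij} v_j with v = (-1, -19, -6, 3, -2):
  c_1 = 4*-1 + 0*-19 + -3*-6 + -2*3 + 1*-2 = 6
  c_2 = -3*-1 + -3*-19 + 6*-6 + -10*3 + -3*-2 = 0
  c_3 = -1*-1 + -1*-19 + 2*-6 + -4*3 + -2*-2 = 0
  c_4 = -2*-1 + -5*-19 + 8*-6 + -18*3 + -5*-2 = 5
  c_5 = -1*-1 + -1*-19 + 2*-6 + -3*3 + -1*-2 = 1
Base-13 expansion of each c_i:
  c_1 = 6 = 6·13^0
  c_2 = 0
  c_3 = 0
  c_4 = 5 = 5·13^0
  c_5 = 1 = 1·13^0
λ_0 = (6, 0, 0, 5, 1)

((6, 0, 0, 5, 1),)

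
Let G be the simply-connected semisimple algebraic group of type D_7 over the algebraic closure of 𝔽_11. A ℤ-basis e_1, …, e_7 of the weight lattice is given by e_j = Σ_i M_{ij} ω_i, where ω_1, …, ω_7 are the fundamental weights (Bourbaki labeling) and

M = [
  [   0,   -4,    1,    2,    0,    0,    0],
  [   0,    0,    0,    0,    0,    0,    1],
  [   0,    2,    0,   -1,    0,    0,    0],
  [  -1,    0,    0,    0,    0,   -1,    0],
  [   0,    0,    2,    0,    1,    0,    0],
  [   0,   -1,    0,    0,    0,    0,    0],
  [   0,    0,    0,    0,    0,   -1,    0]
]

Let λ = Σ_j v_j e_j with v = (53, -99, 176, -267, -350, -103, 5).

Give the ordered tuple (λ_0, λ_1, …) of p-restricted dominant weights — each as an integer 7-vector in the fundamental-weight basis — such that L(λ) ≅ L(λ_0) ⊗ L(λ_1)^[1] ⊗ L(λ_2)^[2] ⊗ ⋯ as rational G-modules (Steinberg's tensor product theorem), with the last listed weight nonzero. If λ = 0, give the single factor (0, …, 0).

Compute c_i = Σ_j M_{ij} v_j with v = (53, -99, 176, -267, -350, -103, 5):
  c_1 = 0·53 + (-4)·(-99) + 1·176 + (2)·(-267) + (0)·(-350) + (0)·(-103) + 0·5 = 38
  c_2 = 0·53 + (0)·(-99) + 0·176 + (0)·(-267) + (0)·(-350) + (0)·(-103) + 1·5 = 5
  c_3 = 0·53 + (2)·(-99) + 0·176 + (-1)·(-267) + (0)·(-350) + (0)·(-103) + 0·5 = 69
  c_4 = (-1)·(53) + (0)·(-99) + 0·176 + (0)·(-267) + (0)·(-350) + (-1)·(-103) + 0·5 = 50
  c_5 = 0·53 + (0)·(-99) + 2·176 + (0)·(-267) + (1)·(-350) + (0)·(-103) + 0·5 = 2
  c_6 = 0·53 + (-1)·(-99) + 0·176 + (0)·(-267) + (0)·(-350) + (0)·(-103) + 0·5 = 99
  c_7 = 0·53 + (0)·(-99) + 0·176 + (0)·(-267) + (0)·(-350) + (-1)·(-103) + 0·5 = 103
Expand coordinatewise in base 11:
  c_1 = 38 = 5·11^0 + 3·11^1
  c_2 = 5 = 5·11^0
  c_3 = 69 = 3·11^0 + 6·11^1
  c_4 = 50 = 6·11^0 + 4·11^1
  c_5 = 2 = 2·11^0
  c_6 = 99 = 0·11^0 + 9·11^1
  c_7 = 103 = 4·11^0 + 9·11^1
Factor λ_0 = (5, 5, 3, 6, 2, 0, 4)
Factor λ_1 = (3, 0, 6, 4, 0, 9, 9)

((5, 5, 3, 6, 2, 0, 4), (3, 0, 6, 4, 0, 9, 9))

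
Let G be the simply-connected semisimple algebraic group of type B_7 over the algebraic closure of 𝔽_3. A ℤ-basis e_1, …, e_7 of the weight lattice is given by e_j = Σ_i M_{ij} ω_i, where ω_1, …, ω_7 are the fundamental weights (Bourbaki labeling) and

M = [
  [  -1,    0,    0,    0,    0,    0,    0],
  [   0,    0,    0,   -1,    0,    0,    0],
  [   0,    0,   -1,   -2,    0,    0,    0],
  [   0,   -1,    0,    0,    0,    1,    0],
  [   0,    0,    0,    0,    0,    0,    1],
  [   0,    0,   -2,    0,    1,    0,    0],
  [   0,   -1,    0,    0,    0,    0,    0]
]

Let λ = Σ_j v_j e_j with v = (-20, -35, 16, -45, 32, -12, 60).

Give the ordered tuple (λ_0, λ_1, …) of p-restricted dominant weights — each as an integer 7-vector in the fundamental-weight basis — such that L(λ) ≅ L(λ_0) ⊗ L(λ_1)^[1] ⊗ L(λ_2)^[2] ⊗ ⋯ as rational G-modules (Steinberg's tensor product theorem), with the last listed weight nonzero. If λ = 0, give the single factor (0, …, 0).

Converting to the ω-basis (c_i = row i of M dotted with v = (-20, -35, 16, -45, 32, -12, 60)):
  c_1 = (-1)·(-20) + (0)·(-35) + (0)·(16) + (0)·(-45) + (0)·(32) + (0)·(-12) + (0)·(60) = 20
  c_2 = (0)·(-20) + (0)·(-35) + (0)·(16) + (-1)·(-45) + (0)·(32) + (0)·(-12) + (0)·(60) = 45
  c_3 = (0)·(-20) + (0)·(-35) + (-1)·(16) + (-2)·(-45) + (0)·(32) + (0)·(-12) + (0)·(60) = 74
  c_4 = (0)·(-20) + (-1)·(-35) + (0)·(16) + (0)·(-45) + (0)·(32) + (1)·(-12) + (0)·(60) = 23
  c_5 = (0)·(-20) + (0)·(-35) + (0)·(16) + (0)·(-45) + (0)·(32) + (0)·(-12) + (1)·(60) = 60
  c_6 = (0)·(-20) + (0)·(-35) + (-2)·(16) + (0)·(-45) + (1)·(32) + (0)·(-12) + (0)·(60) = 0
  c_7 = (0)·(-20) + (-1)·(-35) + (0)·(16) + (0)·(-45) + (0)·(32) + (0)·(-12) + (0)·(60) = 35
Base-3 expansion of each c_i:
  c_1 = 20 = 2·3^0 + 0·3^1 + 2·3^2
  c_2 = 45 = 0·3^0 + 0·3^1 + 2·3^2 + 1·3^3
  c_3 = 74 = 2·3^0 + 0·3^1 + 2·3^2 + 2·3^3
  c_4 = 23 = 2·3^0 + 1·3^1 + 2·3^2
  c_5 = 60 = 0·3^0 + 2·3^1 + 0·3^2 + 2·3^3
  c_6 = 0
  c_7 = 35 = 2·3^0 + 2·3^1 + 0·3^2 + 1·3^3
Factor λ_0 = (2, 0, 2, 2, 0, 0, 2)
Factor λ_1 = (0, 0, 0, 1, 2, 0, 2)
Factor λ_2 = (2, 2, 2, 2, 0, 0, 0)
Factor λ_3 = (0, 1, 2, 0, 2, 0, 1)

((2, 0, 2, 2, 0, 0, 2), (0, 0, 0, 1, 2, 0, 2), (2, 2, 2, 2, 0, 0, 0), (0, 1, 2, 0, 2, 0, 1))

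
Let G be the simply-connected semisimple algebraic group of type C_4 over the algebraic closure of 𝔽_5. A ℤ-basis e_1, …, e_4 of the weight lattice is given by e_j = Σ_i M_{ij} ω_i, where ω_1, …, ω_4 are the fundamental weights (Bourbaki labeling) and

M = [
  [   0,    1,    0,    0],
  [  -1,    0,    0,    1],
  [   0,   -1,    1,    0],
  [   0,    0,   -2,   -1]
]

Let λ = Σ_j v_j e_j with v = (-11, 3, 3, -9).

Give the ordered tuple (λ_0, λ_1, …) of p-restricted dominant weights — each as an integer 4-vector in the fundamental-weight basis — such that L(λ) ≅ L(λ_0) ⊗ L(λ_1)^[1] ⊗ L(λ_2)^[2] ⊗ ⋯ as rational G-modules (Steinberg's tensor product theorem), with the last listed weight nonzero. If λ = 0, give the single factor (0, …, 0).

((3, 2, 0, 3),)

Converting to the ω-basis (c_i = row i of M dotted with v = (-11, 3, 3, -9)):
  c_1 = (0)·(-11) + (1)·(3) + (0)·(3) + (0)·(-9) = 3
  c_2 = (-1)·(-11) + (0)·(3) + (0)·(3) + (1)·(-9) = 2
  c_3 = (0)·(-11) + (-1)·(3) + (1)·(3) + (0)·(-9) = 0
  c_4 = (0)·(-11) + (0)·(3) + (-2)·(3) + (-1)·(-9) = 3
Base-5 expansion of each c_i:
  c_1 = 3 = 3·5^0
  c_2 = 2 = 2·5^0
  c_3 = 0
  c_4 = 3 = 3·5^0
p-restricted factor λ_0 = (3, 2, 0, 3)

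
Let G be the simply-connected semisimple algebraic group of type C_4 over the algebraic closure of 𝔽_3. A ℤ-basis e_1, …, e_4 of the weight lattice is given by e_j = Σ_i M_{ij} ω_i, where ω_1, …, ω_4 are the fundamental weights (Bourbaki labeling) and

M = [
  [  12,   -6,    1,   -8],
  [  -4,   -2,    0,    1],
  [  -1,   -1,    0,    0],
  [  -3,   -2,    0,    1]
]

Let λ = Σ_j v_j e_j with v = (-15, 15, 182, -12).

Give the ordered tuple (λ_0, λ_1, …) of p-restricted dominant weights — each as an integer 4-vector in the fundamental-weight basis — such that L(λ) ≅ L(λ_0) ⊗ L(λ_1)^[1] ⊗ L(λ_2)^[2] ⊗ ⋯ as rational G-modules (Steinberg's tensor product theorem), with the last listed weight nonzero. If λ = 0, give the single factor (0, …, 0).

In the fundamental-weight basis, λ has coordinates c = M·v (v = (-15, 15, 182, -12)):
  c_1 = 12*-15 + -6*15 + 1*182 + -8*-12 = 8
  c_2 = -4*-15 + -2*15 + 0*182 + 1*-12 = 18
  c_3 = -1*-15 + -1*15 + 0*182 + 0*-12 = 0
  c_4 = -3*-15 + -2*15 + 0*182 + 1*-12 = 3
p = 3; digits c_i = Σ_j d_{ij}·3^j, 0 ≤ d_{ij} < 3:
  c_1 = 8 = 2·3^0 + 2·3^1
  c_2 = 18 = 0·3^0 + 0·3^1 + 2·3^2
  c_3 = 0
  c_4 = 3 = 0·3^0 + 1·3^1
Factor λ_0 = (2, 0, 0, 0)
Factor λ_1 = (2, 0, 0, 1)
Factor λ_2 = (0, 2, 0, 0)

((2, 0, 0, 0), (2, 0, 0, 1), (0, 2, 0, 0))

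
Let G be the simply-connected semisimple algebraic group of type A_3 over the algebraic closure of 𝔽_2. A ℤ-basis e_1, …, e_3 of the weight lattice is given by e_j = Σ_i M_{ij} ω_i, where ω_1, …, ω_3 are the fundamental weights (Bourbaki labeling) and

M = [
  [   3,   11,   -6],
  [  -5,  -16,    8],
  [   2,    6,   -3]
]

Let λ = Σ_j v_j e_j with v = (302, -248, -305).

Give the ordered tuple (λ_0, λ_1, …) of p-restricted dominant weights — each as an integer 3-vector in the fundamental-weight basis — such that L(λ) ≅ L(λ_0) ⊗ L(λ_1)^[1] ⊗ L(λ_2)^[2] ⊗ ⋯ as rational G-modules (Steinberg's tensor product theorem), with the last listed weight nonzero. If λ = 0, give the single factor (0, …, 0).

((0, 0, 1), (0, 1, 1), (0, 0, 1), (1, 0, 1), (0, 1, 1))

ω-coordinates c = M·v, v = (302, -248, -305):
  c_1 = 3·302 + (11)·(-248) + (-6)·(-305) = 8
  c_2 = (-5)·(302) + (-16)·(-248) + (8)·(-305) = 18
  c_3 = 2·302 + (6)·(-248) + (-3)·(-305) = 31
Base-2 expansion of each c_i:
  c_1 = 8 = 0·2^0 + 0·2^1 + 0·2^2 + 1·2^3
  c_2 = 18 = 0·2^0 + 1·2^1 + 0·2^2 + 0·2^3 + 1·2^4
  c_3 = 31 = 1·2^0 + 1·2^1 + 1·2^2 + 1·2^3 + 1·2^4
p-restricted factor λ_0 = (0, 0, 1)
p-restricted factor λ_1 = (0, 1, 1)
p-restricted factor λ_2 = (0, 0, 1)
p-restricted factor λ_3 = (1, 0, 1)
p-restricted factor λ_4 = (0, 1, 1)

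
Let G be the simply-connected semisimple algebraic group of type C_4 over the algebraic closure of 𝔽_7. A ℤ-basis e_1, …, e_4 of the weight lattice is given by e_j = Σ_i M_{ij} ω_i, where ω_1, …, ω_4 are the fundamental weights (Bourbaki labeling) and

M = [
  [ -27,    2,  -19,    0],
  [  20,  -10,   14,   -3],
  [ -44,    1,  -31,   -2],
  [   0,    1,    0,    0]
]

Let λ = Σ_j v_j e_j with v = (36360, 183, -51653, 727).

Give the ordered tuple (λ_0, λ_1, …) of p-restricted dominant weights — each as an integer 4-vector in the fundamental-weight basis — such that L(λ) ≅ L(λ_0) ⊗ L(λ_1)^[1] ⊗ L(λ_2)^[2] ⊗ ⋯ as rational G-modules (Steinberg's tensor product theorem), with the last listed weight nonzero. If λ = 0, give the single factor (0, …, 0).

Change of basis e → ω: c = M·v where v = (36360, 183, -51653, 727):
  c_1 = (-27)·(36360) + (2)·(183) + (-19)·(-51653) + (0)·(727) = 53
  c_2 = (20)·(36360) + (-10)·(183) + (14)·(-51653) + (-3)·(727) = 47
  c_3 = (-44)·(36360) + (1)·(183) + (-31)·(-51653) + (-2)·(727) = 132
  c_4 = (0)·(36360) + (1)·(183) + (0)·(-51653) + (0)·(727) = 183
p = 7; digits c_i = Σ_j d_{ij}·7^j, 0 ≤ d_{ij} < 7:
  c_1 = 53 = 4·7^0 + 0·7^1 + 1·7^2
  c_2 = 47 = 5·7^0 + 6·7^1
  c_3 = 132 = 6·7^0 + 4·7^1 + 2·7^2
  c_4 = 183 = 1·7^0 + 5·7^1 + 3·7^2
Factor λ_0 = (4, 5, 6, 1)
Factor λ_1 = (0, 6, 4, 5)
Factor λ_2 = (1, 0, 2, 3)

((4, 5, 6, 1), (0, 6, 4, 5), (1, 0, 2, 3))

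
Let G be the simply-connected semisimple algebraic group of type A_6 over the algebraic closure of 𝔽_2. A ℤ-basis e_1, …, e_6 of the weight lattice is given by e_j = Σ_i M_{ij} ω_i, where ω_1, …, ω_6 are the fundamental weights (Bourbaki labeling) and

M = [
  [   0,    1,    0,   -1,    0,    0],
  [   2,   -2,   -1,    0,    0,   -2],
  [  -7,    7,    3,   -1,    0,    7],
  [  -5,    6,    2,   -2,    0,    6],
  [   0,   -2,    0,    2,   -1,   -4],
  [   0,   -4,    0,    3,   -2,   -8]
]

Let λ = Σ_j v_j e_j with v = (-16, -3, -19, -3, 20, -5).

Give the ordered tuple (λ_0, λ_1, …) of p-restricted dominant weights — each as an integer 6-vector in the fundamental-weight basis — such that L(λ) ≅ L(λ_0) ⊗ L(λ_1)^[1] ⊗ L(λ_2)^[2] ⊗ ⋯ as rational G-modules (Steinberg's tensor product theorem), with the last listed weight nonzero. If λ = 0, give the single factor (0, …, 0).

((0, 1, 0, 0, 0, 1), (0, 1, 1, 0, 0, 1))

ω-coordinates c = M·v, v = (-16, -3, -19, -3, 20, -5):
  c_1 = (0)·(-16) + (1)·(-3) + (0)·(-19) + (-1)·(-3) + 0·20 + (0)·(-5) = 0
  c_2 = (2)·(-16) + (-2)·(-3) + (-1)·(-19) + (0)·(-3) + 0·20 + (-2)·(-5) = 3
  c_3 = (-7)·(-16) + (7)·(-3) + (3)·(-19) + (-1)·(-3) + 0·20 + (7)·(-5) = 2
  c_4 = (-5)·(-16) + (6)·(-3) + (2)·(-19) + (-2)·(-3) + 0·20 + (6)·(-5) = 0
  c_5 = (0)·(-16) + (-2)·(-3) + (0)·(-19) + (2)·(-3) + (-1)·(20) + (-4)·(-5) = 0
  c_6 = (0)·(-16) + (-4)·(-3) + (0)·(-19) + (3)·(-3) + (-2)·(20) + (-8)·(-5) = 3
p = 2; digits c_i = Σ_j d_{ij}·2^j, 0 ≤ d_{ij} < 2:
  c_1 = 0
  c_2 = 3 = 1·2^0 + 1·2^1
  c_3 = 2 = 0·2^0 + 1·2^1
  c_4 = 0
  c_5 = 0
  c_6 = 3 = 1·2^0 + 1·2^1
Factor λ_0 = (0, 1, 0, 0, 0, 1)
Factor λ_1 = (0, 1, 1, 0, 0, 1)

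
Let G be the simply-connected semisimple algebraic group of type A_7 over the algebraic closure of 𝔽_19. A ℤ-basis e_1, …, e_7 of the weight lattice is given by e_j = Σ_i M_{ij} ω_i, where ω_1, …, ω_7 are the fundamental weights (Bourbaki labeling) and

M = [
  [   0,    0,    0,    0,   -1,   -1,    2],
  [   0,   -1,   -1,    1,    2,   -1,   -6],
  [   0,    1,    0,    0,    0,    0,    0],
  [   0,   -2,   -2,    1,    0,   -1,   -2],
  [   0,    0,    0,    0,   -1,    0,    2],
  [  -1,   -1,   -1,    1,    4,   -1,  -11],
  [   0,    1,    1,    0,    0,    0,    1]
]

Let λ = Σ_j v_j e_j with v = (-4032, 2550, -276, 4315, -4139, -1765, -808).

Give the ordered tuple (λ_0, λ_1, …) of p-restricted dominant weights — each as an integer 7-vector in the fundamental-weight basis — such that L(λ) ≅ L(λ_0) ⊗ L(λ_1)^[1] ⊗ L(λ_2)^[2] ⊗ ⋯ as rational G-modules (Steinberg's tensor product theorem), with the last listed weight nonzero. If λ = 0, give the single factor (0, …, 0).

In the fundamental-weight basis, λ has coordinates c = M·v (v = (-4032, 2550, -276, 4315, -4139, -1765, -808)):
  c_1 = 0*-4032 + 0*2550 + 0*-276 + 0*4315 + -1*-4139 + -1*-1765 + 2*-808 = 4288
  c_2 = 0*-4032 + -1*2550 + -1*-276 + 1*4315 + 2*-4139 + -1*-1765 + -6*-808 = 376
  c_3 = 0*-4032 + 1*2550 + 0*-276 + 0*4315 + 0*-4139 + 0*-1765 + 0*-808 = 2550
  c_4 = 0*-4032 + -2*2550 + -2*-276 + 1*4315 + 0*-4139 + -1*-1765 + -2*-808 = 3148
  c_5 = 0*-4032 + 0*2550 + 0*-276 + 0*4315 + -1*-4139 + 0*-1765 + 2*-808 = 2523
  c_6 = -1*-4032 + -1*2550 + -1*-276 + 1*4315 + 4*-4139 + -1*-1765 + -11*-808 = 170
  c_7 = 0*-4032 + 1*2550 + 1*-276 + 0*4315 + 0*-4139 + 0*-1765 + 1*-808 = 1466
Base-19 expansion of each c_i:
  c_1 = 4288 = 13·19^0 + 16·19^1 + 11·19^2
  c_2 = 376 = 15·19^0 + 0·19^1 + 1·19^2
  c_3 = 2550 = 4·19^0 + 1·19^1 + 7·19^2
  c_4 = 3148 = 13·19^0 + 13·19^1 + 8·19^2
  c_5 = 2523 = 15·19^0 + 18·19^1 + 6·19^2
  c_6 = 170 = 18·19^0 + 8·19^1
  c_7 = 1466 = 3·19^0 + 1·19^1 + 4·19^2
p-restricted factor λ_0 = (13, 15, 4, 13, 15, 18, 3)
p-restricted factor λ_1 = (16, 0, 1, 13, 18, 8, 1)
p-restricted factor λ_2 = (11, 1, 7, 8, 6, 0, 4)

((13, 15, 4, 13, 15, 18, 3), (16, 0, 1, 13, 18, 8, 1), (11, 1, 7, 8, 6, 0, 4))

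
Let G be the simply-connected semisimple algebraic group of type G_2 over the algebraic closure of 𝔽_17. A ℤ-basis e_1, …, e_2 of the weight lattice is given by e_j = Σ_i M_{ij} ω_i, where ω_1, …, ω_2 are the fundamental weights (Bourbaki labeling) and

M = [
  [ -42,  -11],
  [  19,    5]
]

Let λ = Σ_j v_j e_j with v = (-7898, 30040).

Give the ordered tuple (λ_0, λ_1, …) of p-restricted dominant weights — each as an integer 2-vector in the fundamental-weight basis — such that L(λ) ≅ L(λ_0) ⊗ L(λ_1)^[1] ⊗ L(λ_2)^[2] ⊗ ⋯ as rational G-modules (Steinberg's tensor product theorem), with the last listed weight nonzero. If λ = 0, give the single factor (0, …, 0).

((1, 2), (7, 8), (4, 0))

ω-coordinates c = M·v, v = (-7898, 30040):
  c_1 = -42*-7898 + -11*30040 = 1276
  c_2 = 19*-7898 + 5*30040 = 138
Writing each c_i in base p = 17:
  c_1 = 1276 = 1·17^0 + 7·17^1 + 4·17^2
  c_2 = 138 = 2·17^0 + 8·17^1
λ_0 = (1, 2)
λ_1 = (7, 8)
λ_2 = (4, 0)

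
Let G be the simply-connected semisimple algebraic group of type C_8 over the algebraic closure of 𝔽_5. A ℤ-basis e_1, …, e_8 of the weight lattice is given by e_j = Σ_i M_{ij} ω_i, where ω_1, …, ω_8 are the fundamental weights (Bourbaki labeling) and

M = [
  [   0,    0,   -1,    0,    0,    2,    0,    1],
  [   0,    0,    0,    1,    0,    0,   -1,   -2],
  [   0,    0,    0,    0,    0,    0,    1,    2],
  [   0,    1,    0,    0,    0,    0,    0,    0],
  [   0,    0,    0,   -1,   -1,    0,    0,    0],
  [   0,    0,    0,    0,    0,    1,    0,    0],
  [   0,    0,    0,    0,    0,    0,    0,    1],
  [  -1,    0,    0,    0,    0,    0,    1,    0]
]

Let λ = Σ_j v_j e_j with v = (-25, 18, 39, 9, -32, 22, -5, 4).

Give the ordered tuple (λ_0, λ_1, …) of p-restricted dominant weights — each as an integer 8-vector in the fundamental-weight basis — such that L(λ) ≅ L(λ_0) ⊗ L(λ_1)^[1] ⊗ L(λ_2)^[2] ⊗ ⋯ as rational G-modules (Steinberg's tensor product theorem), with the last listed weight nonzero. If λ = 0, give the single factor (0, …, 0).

Change of basis e → ω: c = M·v where v = (-25, 18, 39, 9, -32, 22, -5, 4):
  c_1 = (0)·(-25) + 0·18 + (-1)·(39) + 0·9 + (0)·(-32) + 2·22 + (0)·(-5) + 1·4 = 9
  c_2 = (0)·(-25) + 0·18 + 0·39 + 1·9 + (0)·(-32) + 0·22 + (-1)·(-5) + (-2)·(4) = 6
  c_3 = (0)·(-25) + 0·18 + 0·39 + 0·9 + (0)·(-32) + 0·22 + (1)·(-5) + 2·4 = 3
  c_4 = (0)·(-25) + 1·18 + 0·39 + 0·9 + (0)·(-32) + 0·22 + (0)·(-5) + 0·4 = 18
  c_5 = (0)·(-25) + 0·18 + 0·39 + (-1)·(9) + (-1)·(-32) + 0·22 + (0)·(-5) + 0·4 = 23
  c_6 = (0)·(-25) + 0·18 + 0·39 + 0·9 + (0)·(-32) + 1·22 + (0)·(-5) + 0·4 = 22
  c_7 = (0)·(-25) + 0·18 + 0·39 + 0·9 + (0)·(-32) + 0·22 + (0)·(-5) + 1·4 = 4
  c_8 = (-1)·(-25) + 0·18 + 0·39 + 0·9 + (0)·(-32) + 0·22 + (1)·(-5) + 0·4 = 20
Base-5 expansion of each c_i:
  c_1 = 9 = 4·5^0 + 1·5^1
  c_2 = 6 = 1·5^0 + 1·5^1
  c_3 = 3 = 3·5^0
  c_4 = 18 = 3·5^0 + 3·5^1
  c_5 = 23 = 3·5^0 + 4·5^1
  c_6 = 22 = 2·5^0 + 4·5^1
  c_7 = 4 = 4·5^0
  c_8 = 20 = 0·5^0 + 4·5^1
λ_0 = (4, 1, 3, 3, 3, 2, 4, 0)
λ_1 = (1, 1, 0, 3, 4, 4, 0, 4)

((4, 1, 3, 3, 3, 2, 4, 0), (1, 1, 0, 3, 4, 4, 0, 4))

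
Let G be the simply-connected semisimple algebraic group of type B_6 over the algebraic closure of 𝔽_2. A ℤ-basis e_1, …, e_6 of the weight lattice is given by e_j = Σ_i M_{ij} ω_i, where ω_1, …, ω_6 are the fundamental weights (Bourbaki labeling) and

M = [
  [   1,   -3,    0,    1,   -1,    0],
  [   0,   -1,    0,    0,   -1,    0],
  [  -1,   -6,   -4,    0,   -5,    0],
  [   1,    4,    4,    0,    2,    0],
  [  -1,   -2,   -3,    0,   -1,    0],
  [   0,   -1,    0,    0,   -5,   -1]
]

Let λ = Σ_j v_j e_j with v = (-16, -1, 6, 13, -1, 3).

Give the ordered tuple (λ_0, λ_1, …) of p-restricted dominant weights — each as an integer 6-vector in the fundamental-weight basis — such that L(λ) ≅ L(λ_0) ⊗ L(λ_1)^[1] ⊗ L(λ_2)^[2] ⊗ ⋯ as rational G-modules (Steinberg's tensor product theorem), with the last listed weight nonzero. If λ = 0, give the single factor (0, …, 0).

((1, 0, 1, 0, 1, 1), (0, 1, 1, 1, 0, 1))

ω-coordinates c = M·v, v = (-16, -1, 6, 13, -1, 3):
  c_1 = (1)·(-16) + (-3)·(-1) + (0)·(6) + (1)·(13) + (-1)·(-1) + (0)·(3) = 1
  c_2 = (0)·(-16) + (-1)·(-1) + (0)·(6) + (0)·(13) + (-1)·(-1) + (0)·(3) = 2
  c_3 = (-1)·(-16) + (-6)·(-1) + (-4)·(6) + (0)·(13) + (-5)·(-1) + (0)·(3) = 3
  c_4 = (1)·(-16) + (4)·(-1) + (4)·(6) + (0)·(13) + (2)·(-1) + (0)·(3) = 2
  c_5 = (-1)·(-16) + (-2)·(-1) + (-3)·(6) + (0)·(13) + (-1)·(-1) + (0)·(3) = 1
  c_6 = (0)·(-16) + (-1)·(-1) + (0)·(6) + (0)·(13) + (-5)·(-1) + (-1)·(3) = 3
Expand coordinatewise in base 2:
  c_1 = 1 = 1·2^0
  c_2 = 2 = 0·2^0 + 1·2^1
  c_3 = 3 = 1·2^0 + 1·2^1
  c_4 = 2 = 0·2^0 + 1·2^1
  c_5 = 1 = 1·2^0
  c_6 = 3 = 1·2^0 + 1·2^1
Factor λ_0 = (1, 0, 1, 0, 1, 1)
Factor λ_1 = (0, 1, 1, 1, 0, 1)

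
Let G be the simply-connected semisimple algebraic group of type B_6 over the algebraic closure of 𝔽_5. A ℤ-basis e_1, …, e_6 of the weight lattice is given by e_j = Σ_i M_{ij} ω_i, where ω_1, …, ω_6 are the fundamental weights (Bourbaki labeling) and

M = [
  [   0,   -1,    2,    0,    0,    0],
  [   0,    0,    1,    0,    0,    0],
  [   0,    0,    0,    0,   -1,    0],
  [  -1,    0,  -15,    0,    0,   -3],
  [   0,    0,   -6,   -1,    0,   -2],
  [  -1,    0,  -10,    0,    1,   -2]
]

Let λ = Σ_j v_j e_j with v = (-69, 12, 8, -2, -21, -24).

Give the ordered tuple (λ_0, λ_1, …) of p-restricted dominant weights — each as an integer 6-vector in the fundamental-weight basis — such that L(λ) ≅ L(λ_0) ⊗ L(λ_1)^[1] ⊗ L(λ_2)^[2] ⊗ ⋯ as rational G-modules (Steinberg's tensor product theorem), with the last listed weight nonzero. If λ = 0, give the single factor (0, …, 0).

((4, 3, 1, 1, 2, 1), (0, 1, 4, 4, 0, 3))

Compute c_i = Σ_j M_{ij} v_j with v = (-69, 12, 8, -2, -21, -24):
  c_1 = 0*-69 + -1*12 + 2*8 + 0*-2 + 0*-21 + 0*-24 = 4
  c_2 = 0*-69 + 0*12 + 1*8 + 0*-2 + 0*-21 + 0*-24 = 8
  c_3 = 0*-69 + 0*12 + 0*8 + 0*-2 + -1*-21 + 0*-24 = 21
  c_4 = -1*-69 + 0*12 + -15*8 + 0*-2 + 0*-21 + -3*-24 = 21
  c_5 = 0*-69 + 0*12 + -6*8 + -1*-2 + 0*-21 + -2*-24 = 2
  c_6 = -1*-69 + 0*12 + -10*8 + 0*-2 + 1*-21 + -2*-24 = 16
Expand coordinatewise in base 5:
  c_1 = 4 = 4·5^0
  c_2 = 8 = 3·5^0 + 1·5^1
  c_3 = 21 = 1·5^0 + 4·5^1
  c_4 = 21 = 1·5^0 + 4·5^1
  c_5 = 2 = 2·5^0
  c_6 = 16 = 1·5^0 + 3·5^1
p-restricted factor λ_0 = (4, 3, 1, 1, 2, 1)
p-restricted factor λ_1 = (0, 1, 4, 4, 0, 3)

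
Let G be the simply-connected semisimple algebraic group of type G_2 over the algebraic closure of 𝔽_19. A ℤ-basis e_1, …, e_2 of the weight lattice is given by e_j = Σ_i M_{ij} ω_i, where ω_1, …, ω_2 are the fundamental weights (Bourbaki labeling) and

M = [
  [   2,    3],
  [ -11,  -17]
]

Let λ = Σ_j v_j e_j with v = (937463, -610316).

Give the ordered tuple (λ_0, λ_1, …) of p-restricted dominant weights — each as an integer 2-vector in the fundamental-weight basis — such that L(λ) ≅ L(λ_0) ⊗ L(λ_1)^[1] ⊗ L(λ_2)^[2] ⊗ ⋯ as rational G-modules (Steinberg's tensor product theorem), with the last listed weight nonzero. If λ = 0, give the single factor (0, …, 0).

((12, 9), (15, 5), (7, 4), (6, 9))

Converting to the ω-basis (c_i = row i of M dotted with v = (937463, -610316)):
  c_1 = (2)·(937463) + (3)·(-610316) = 43978
  c_2 = (-11)·(937463) + (-17)·(-610316) = 63279
Writing each c_i in base p = 19:
  c_1 = 43978 = 12·19^0 + 15·19^1 + 7·19^2 + 6·19^3
  c_2 = 63279 = 9·19^0 + 5·19^1 + 4·19^2 + 9·19^3
Factor λ_0 = (12, 9)
Factor λ_1 = (15, 5)
Factor λ_2 = (7, 4)
Factor λ_3 = (6, 9)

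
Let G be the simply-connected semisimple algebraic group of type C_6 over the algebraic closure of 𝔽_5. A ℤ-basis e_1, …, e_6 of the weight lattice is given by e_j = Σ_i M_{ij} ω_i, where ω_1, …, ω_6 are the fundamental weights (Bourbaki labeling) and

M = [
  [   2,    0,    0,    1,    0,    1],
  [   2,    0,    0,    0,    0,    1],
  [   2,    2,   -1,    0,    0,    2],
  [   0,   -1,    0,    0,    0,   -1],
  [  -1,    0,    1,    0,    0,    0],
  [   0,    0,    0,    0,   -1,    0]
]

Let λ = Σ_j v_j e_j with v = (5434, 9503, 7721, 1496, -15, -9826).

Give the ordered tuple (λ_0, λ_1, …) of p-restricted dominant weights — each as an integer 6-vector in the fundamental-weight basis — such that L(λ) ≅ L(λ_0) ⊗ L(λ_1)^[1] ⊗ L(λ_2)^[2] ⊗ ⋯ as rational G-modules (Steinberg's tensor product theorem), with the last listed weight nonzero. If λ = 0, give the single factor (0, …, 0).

((3, 2, 1, 3, 2, 0), (2, 3, 0, 4, 2, 3), (1, 1, 0, 2, 1, 0), (0, 3, 0, 2, 3, 0), (4, 1, 4, 0, 3, 0))

Converting to the ω-basis (c_i = row i of M dotted with v = (5434, 9503, 7721, 1496, -15, -9826)):
  c_1 = 2*5434 + 0*9503 + 0*7721 + 1*1496 + 0*-15 + 1*-9826 = 2538
  c_2 = 2*5434 + 0*9503 + 0*7721 + 0*1496 + 0*-15 + 1*-9826 = 1042
  c_3 = 2*5434 + 2*9503 + -1*7721 + 0*1496 + 0*-15 + 2*-9826 = 2501
  c_4 = 0*5434 + -1*9503 + 0*7721 + 0*1496 + 0*-15 + -1*-9826 = 323
  c_5 = -1*5434 + 0*9503 + 1*7721 + 0*1496 + 0*-15 + 0*-9826 = 2287
  c_6 = 0*5434 + 0*9503 + 0*7721 + 0*1496 + -1*-15 + 0*-9826 = 15
Expand coordinatewise in base 5:
  c_1 = 2538 = 3·5^0 + 2·5^1 + 1·5^2 + 0·5^3 + 4·5^4
  c_2 = 1042 = 2·5^0 + 3·5^1 + 1·5^2 + 3·5^3 + 1·5^4
  c_3 = 2501 = 1·5^0 + 0·5^1 + 0·5^2 + 0·5^3 + 4·5^4
  c_4 = 323 = 3·5^0 + 4·5^1 + 2·5^2 + 2·5^3
  c_5 = 2287 = 2·5^0 + 2·5^1 + 1·5^2 + 3·5^3 + 3·5^4
  c_6 = 15 = 0·5^0 + 3·5^1
p-restricted factor λ_0 = (3, 2, 1, 3, 2, 0)
p-restricted factor λ_1 = (2, 3, 0, 4, 2, 3)
p-restricted factor λ_2 = (1, 1, 0, 2, 1, 0)
p-restricted factor λ_3 = (0, 3, 0, 2, 3, 0)
p-restricted factor λ_4 = (4, 1, 4, 0, 3, 0)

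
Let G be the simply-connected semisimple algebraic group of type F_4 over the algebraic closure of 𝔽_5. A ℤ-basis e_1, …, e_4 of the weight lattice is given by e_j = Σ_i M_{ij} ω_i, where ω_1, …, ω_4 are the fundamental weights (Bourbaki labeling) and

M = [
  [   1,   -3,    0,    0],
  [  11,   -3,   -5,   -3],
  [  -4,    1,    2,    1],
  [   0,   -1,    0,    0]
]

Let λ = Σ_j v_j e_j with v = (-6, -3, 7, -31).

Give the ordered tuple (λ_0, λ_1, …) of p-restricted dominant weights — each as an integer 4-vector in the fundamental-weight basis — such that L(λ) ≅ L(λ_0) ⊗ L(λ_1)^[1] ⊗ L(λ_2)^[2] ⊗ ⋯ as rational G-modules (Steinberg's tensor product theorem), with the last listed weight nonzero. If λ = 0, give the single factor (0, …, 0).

ω-coordinates c = M·v, v = (-6, -3, 7, -31):
  c_1 = (1)·(-6) + (-3)·(-3) + (0)·(7) + (0)·(-31) = 3
  c_2 = (11)·(-6) + (-3)·(-3) + (-5)·(7) + (-3)·(-31) = 1
  c_3 = (-4)·(-6) + (1)·(-3) + (2)·(7) + (1)·(-31) = 4
  c_4 = (0)·(-6) + (-1)·(-3) + (0)·(7) + (0)·(-31) = 3
p = 5; digits c_i = Σ_j d_{ij}·5^j, 0 ≤ d_{ij} < 5:
  c_1 = 3 = 3·5^0
  c_2 = 1 = 1·5^0
  c_3 = 4 = 4·5^0
  c_4 = 3 = 3·5^0
Factor λ_0 = (3, 1, 4, 3)

((3, 1, 4, 3),)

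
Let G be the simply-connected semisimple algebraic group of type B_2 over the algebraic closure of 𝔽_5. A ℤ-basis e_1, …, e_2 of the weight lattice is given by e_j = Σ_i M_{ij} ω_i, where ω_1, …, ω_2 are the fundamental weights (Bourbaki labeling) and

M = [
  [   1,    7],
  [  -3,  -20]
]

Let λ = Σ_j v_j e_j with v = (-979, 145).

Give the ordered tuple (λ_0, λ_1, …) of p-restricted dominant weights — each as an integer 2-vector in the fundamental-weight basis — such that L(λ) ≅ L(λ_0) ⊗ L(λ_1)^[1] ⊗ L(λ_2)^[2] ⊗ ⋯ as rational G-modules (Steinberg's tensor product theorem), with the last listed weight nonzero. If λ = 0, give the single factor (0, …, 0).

Change of basis e → ω: c = M·v where v = (-979, 145):
  c_1 = 1*-979 + 7*145 = 36
  c_2 = -3*-979 + -20*145 = 37
Base-5 expansion of each c_i:
  c_1 = 36 = 1·5^0 + 2·5^1 + 1·5^2
  c_2 = 37 = 2·5^0 + 2·5^1 + 1·5^2
p-restricted factor λ_0 = (1, 2)
p-restricted factor λ_1 = (2, 2)
p-restricted factor λ_2 = (1, 1)

((1, 2), (2, 2), (1, 1))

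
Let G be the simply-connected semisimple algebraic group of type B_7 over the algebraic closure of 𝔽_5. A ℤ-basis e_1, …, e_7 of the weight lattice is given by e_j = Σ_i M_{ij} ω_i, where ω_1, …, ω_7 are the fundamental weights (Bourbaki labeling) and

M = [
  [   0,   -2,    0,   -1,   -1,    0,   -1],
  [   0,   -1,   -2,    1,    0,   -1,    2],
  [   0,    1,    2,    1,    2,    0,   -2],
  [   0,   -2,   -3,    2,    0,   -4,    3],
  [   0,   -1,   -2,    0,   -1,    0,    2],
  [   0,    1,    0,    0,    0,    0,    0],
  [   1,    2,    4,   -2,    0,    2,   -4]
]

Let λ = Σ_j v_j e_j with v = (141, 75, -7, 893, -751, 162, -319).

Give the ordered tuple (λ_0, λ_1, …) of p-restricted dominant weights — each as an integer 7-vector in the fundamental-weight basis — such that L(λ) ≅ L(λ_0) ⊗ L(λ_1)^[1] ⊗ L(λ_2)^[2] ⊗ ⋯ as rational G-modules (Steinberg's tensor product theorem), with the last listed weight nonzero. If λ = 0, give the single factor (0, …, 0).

((2, 2, 0, 2, 2, 0, 2), (0, 1, 3, 0, 0, 0, 0), (1, 1, 3, 2, 2, 3, 3))

Converting to the ω-basis (c_i = row i of M dotted with v = (141, 75, -7, 893, -751, 162, -319)):
  c_1 = 0·141 + (-2)·(75) + (0)·(-7) + (-1)·(893) + (-1)·(-751) + 0·162 + (-1)·(-319) = 27
  c_2 = 0·141 + (-1)·(75) + (-2)·(-7) + 1·893 + (0)·(-751) + (-1)·(162) + (2)·(-319) = 32
  c_3 = 0·141 + 1·75 + (2)·(-7) + 1·893 + (2)·(-751) + 0·162 + (-2)·(-319) = 90
  c_4 = 0·141 + (-2)·(75) + (-3)·(-7) + 2·893 + (0)·(-751) + (-4)·(162) + (3)·(-319) = 52
  c_5 = 0·141 + (-1)·(75) + (-2)·(-7) + 0·893 + (-1)·(-751) + 0·162 + (2)·(-319) = 52
  c_6 = 0·141 + 1·75 + (0)·(-7) + 0·893 + (0)·(-751) + 0·162 + (0)·(-319) = 75
  c_7 = 1·141 + 2·75 + (4)·(-7) + (-2)·(893) + (0)·(-751) + 2·162 + (-4)·(-319) = 77
Base-5 expansion of each c_i:
  c_1 = 27 = 2·5^0 + 0·5^1 + 1·5^2
  c_2 = 32 = 2·5^0 + 1·5^1 + 1·5^2
  c_3 = 90 = 0·5^0 + 3·5^1 + 3·5^2
  c_4 = 52 = 2·5^0 + 0·5^1 + 2·5^2
  c_5 = 52 = 2·5^0 + 0·5^1 + 2·5^2
  c_6 = 75 = 0·5^0 + 0·5^1 + 3·5^2
  c_7 = 77 = 2·5^0 + 0·5^1 + 3·5^2
p-restricted factor λ_0 = (2, 2, 0, 2, 2, 0, 2)
p-restricted factor λ_1 = (0, 1, 3, 0, 0, 0, 0)
p-restricted factor λ_2 = (1, 1, 3, 2, 2, 3, 3)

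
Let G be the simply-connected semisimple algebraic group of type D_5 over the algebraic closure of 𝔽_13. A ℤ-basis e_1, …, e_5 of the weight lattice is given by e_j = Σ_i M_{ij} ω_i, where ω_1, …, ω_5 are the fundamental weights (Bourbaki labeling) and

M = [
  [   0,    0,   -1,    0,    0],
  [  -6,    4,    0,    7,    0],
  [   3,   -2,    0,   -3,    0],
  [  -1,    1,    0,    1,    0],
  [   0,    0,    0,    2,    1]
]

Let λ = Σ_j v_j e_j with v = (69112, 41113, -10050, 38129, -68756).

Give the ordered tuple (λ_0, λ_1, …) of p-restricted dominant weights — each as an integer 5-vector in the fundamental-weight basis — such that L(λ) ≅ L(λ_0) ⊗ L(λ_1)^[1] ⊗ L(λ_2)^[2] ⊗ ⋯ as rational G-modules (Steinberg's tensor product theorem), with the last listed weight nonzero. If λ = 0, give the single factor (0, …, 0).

((1, 4, 11, 3, 1), (6, 9, 5, 12, 5), (7, 7, 11, 7, 5), (4, 7, 4, 4, 3))

In the fundamental-weight basis, λ has coordinates c = M·v (v = (69112, 41113, -10050, 38129, -68756)):
  c_1 = 0*69112 + 0*41113 + -1*-10050 + 0*38129 + 0*-68756 = 10050
  c_2 = -6*69112 + 4*41113 + 0*-10050 + 7*38129 + 0*-68756 = 16683
  c_3 = 3*69112 + -2*41113 + 0*-10050 + -3*38129 + 0*-68756 = 10723
  c_4 = -1*69112 + 1*41113 + 0*-10050 + 1*38129 + 0*-68756 = 10130
  c_5 = 0*69112 + 0*41113 + 0*-10050 + 2*38129 + 1*-68756 = 7502
p = 13; digits c_i = Σ_j d_{ij}·13^j, 0 ≤ d_{ij} < 13:
  c_1 = 10050 = 1·13^0 + 6·13^1 + 7·13^2 + 4·13^3
  c_2 = 16683 = 4·13^0 + 9·13^1 + 7·13^2 + 7·13^3
  c_3 = 10723 = 11·13^0 + 5·13^1 + 11·13^2 + 4·13^3
  c_4 = 10130 = 3·13^0 + 12·13^1 + 7·13^2 + 4·13^3
  c_5 = 7502 = 1·13^0 + 5·13^1 + 5·13^2 + 3·13^3
p-restricted factor λ_0 = (1, 4, 11, 3, 1)
p-restricted factor λ_1 = (6, 9, 5, 12, 5)
p-restricted factor λ_2 = (7, 7, 11, 7, 5)
p-restricted factor λ_3 = (4, 7, 4, 4, 3)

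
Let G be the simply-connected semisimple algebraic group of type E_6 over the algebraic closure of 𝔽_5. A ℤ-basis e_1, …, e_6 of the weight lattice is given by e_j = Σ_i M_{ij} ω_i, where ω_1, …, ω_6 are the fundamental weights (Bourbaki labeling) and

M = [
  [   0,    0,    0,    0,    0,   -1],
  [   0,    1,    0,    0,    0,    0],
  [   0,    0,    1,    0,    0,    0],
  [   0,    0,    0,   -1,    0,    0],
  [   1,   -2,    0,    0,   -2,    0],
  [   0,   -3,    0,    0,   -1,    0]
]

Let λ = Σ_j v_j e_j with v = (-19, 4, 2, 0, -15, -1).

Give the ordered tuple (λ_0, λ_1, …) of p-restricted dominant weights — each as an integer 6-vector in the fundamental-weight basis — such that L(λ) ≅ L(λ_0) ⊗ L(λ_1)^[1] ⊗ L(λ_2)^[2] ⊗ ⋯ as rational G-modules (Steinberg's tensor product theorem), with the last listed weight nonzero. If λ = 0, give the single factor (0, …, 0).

((1, 4, 2, 0, 3, 3),)

Converting to the ω-basis (c_i = row i of M dotted with v = (-19, 4, 2, 0, -15, -1)):
  c_1 = (0)·(-19) + 0·4 + 0·2 + 0·0 + (0)·(-15) + (-1)·(-1) = 1
  c_2 = (0)·(-19) + 1·4 + 0·2 + 0·0 + (0)·(-15) + (0)·(-1) = 4
  c_3 = (0)·(-19) + 0·4 + 1·2 + 0·0 + (0)·(-15) + (0)·(-1) = 2
  c_4 = (0)·(-19) + 0·4 + 0·2 + (-1)·(0) + (0)·(-15) + (0)·(-1) = 0
  c_5 = (1)·(-19) + (-2)·(4) + 0·2 + 0·0 + (-2)·(-15) + (0)·(-1) = 3
  c_6 = (0)·(-19) + (-3)·(4) + 0·2 + 0·0 + (-1)·(-15) + (0)·(-1) = 3
Expand coordinatewise in base 5:
  c_1 = 1 = 1·5^0
  c_2 = 4 = 4·5^0
  c_3 = 2 = 2·5^0
  c_4 = 0
  c_5 = 3 = 3·5^0
  c_6 = 3 = 3·5^0
Factor λ_0 = (1, 4, 2, 0, 3, 3)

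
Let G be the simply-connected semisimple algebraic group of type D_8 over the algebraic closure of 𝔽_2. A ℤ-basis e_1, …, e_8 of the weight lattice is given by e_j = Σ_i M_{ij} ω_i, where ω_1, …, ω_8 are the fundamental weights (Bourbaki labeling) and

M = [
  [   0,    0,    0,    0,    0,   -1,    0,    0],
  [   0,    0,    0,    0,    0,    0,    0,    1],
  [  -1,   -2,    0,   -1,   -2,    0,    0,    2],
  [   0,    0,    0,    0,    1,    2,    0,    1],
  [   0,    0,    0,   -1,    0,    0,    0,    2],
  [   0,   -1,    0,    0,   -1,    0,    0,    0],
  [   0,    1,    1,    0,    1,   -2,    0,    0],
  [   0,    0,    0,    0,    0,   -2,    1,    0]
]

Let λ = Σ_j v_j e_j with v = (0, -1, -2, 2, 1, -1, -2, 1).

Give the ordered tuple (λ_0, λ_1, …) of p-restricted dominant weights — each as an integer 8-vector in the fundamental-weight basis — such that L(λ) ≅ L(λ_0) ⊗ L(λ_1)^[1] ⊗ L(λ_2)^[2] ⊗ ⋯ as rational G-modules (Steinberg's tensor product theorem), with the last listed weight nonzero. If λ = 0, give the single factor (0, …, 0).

((1, 1, 0, 0, 0, 0, 0, 0),)

In the fundamental-weight basis, λ has coordinates c = M·v (v = (0, -1, -2, 2, 1, -1, -2, 1)):
  c_1 = 0*0 + 0*-1 + 0*-2 + 0*2 + 0*1 + -1*-1 + 0*-2 + 0*1 = 1
  c_2 = 0*0 + 0*-1 + 0*-2 + 0*2 + 0*1 + 0*-1 + 0*-2 + 1*1 = 1
  c_3 = -1*0 + -2*-1 + 0*-2 + -1*2 + -2*1 + 0*-1 + 0*-2 + 2*1 = 0
  c_4 = 0*0 + 0*-1 + 0*-2 + 0*2 + 1*1 + 2*-1 + 0*-2 + 1*1 = 0
  c_5 = 0*0 + 0*-1 + 0*-2 + -1*2 + 0*1 + 0*-1 + 0*-2 + 2*1 = 0
  c_6 = 0*0 + -1*-1 + 0*-2 + 0*2 + -1*1 + 0*-1 + 0*-2 + 0*1 = 0
  c_7 = 0*0 + 1*-1 + 1*-2 + 0*2 + 1*1 + -2*-1 + 0*-2 + 0*1 = 0
  c_8 = 0*0 + 0*-1 + 0*-2 + 0*2 + 0*1 + -2*-1 + 1*-2 + 0*1 = 0
Writing each c_i in base p = 2:
  c_1 = 1 = 1·2^0
  c_2 = 1 = 1·2^0
  c_3 = 0
  c_4 = 0
  c_5 = 0
  c_6 = 0
  c_7 = 0
  c_8 = 0
p-restricted factor λ_0 = (1, 1, 0, 0, 0, 0, 0, 0)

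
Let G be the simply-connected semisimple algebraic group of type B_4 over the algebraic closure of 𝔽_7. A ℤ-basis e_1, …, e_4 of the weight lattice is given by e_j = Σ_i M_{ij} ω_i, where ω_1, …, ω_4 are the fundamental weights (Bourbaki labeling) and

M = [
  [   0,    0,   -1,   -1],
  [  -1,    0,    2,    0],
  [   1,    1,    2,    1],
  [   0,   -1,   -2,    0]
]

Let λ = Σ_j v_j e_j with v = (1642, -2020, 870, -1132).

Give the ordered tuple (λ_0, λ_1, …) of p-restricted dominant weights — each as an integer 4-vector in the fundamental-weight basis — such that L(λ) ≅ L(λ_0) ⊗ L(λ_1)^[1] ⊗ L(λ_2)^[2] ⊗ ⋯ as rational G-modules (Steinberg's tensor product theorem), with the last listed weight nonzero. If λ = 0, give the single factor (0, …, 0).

((3, 0, 6, 0), (2, 0, 4, 5), (5, 2, 4, 5))

Compute c_i = Σ_j M_{ij} v_j with v = (1642, -2020, 870, -1132):
  c_1 = (0)·(1642) + (0)·(-2020) + (-1)·(870) + (-1)·(-1132) = 262
  c_2 = (-1)·(1642) + (0)·(-2020) + (2)·(870) + (0)·(-1132) = 98
  c_3 = (1)·(1642) + (1)·(-2020) + (2)·(870) + (1)·(-1132) = 230
  c_4 = (0)·(1642) + (-1)·(-2020) + (-2)·(870) + (0)·(-1132) = 280
Base-7 expansion of each c_i:
  c_1 = 262 = 3·7^0 + 2·7^1 + 5·7^2
  c_2 = 98 = 0·7^0 + 0·7^1 + 2·7^2
  c_3 = 230 = 6·7^0 + 4·7^1 + 4·7^2
  c_4 = 280 = 0·7^0 + 5·7^1 + 5·7^2
p-restricted factor λ_0 = (3, 0, 6, 0)
p-restricted factor λ_1 = (2, 0, 4, 5)
p-restricted factor λ_2 = (5, 2, 4, 5)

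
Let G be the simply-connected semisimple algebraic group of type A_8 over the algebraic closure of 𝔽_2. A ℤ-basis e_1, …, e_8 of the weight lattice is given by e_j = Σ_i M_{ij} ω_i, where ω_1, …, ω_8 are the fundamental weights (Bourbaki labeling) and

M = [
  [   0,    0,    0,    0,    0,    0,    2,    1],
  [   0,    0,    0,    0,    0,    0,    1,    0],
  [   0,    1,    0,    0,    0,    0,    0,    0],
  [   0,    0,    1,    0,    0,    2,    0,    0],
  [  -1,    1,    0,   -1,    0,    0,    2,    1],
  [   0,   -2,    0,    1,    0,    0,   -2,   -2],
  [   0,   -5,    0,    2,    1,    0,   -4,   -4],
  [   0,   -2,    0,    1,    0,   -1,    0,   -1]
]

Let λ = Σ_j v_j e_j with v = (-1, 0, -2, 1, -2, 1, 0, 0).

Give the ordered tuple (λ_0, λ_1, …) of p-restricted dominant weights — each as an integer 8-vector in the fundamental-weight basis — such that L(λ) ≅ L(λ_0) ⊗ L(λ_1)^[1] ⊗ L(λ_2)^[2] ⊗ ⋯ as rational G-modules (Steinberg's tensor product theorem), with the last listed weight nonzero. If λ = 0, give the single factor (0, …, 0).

Compute c_i = Σ_j M_{ij} v_j with v = (-1, 0, -2, 1, -2, 1, 0, 0):
  c_1 = (0)·(-1) + (0)·(0) + (0)·(-2) + (0)·(1) + (0)·(-2) + (0)·(1) + (2)·(0) + (1)·(0) = 0
  c_2 = (0)·(-1) + (0)·(0) + (0)·(-2) + (0)·(1) + (0)·(-2) + (0)·(1) + (1)·(0) + (0)·(0) = 0
  c_3 = (0)·(-1) + (1)·(0) + (0)·(-2) + (0)·(1) + (0)·(-2) + (0)·(1) + (0)·(0) + (0)·(0) = 0
  c_4 = (0)·(-1) + (0)·(0) + (1)·(-2) + (0)·(1) + (0)·(-2) + (2)·(1) + (0)·(0) + (0)·(0) = 0
  c_5 = (-1)·(-1) + (1)·(0) + (0)·(-2) + (-1)·(1) + (0)·(-2) + (0)·(1) + (2)·(0) + (1)·(0) = 0
  c_6 = (0)·(-1) + (-2)·(0) + (0)·(-2) + (1)·(1) + (0)·(-2) + (0)·(1) + (-2)·(0) + (-2)·(0) = 1
  c_7 = (0)·(-1) + (-5)·(0) + (0)·(-2) + (2)·(1) + (1)·(-2) + (0)·(1) + (-4)·(0) + (-4)·(0) = 0
  c_8 = (0)·(-1) + (-2)·(0) + (0)·(-2) + (1)·(1) + (0)·(-2) + (-1)·(1) + (0)·(0) + (-1)·(0) = 0
p = 2; digits c_i = Σ_j d_{ij}·2^j, 0 ≤ d_{ij} < 2:
  c_1 = 0
  c_2 = 0
  c_3 = 0
  c_4 = 0
  c_5 = 0
  c_6 = 1 = 1·2^0
  c_7 = 0
  c_8 = 0
p-restricted factor λ_0 = (0, 0, 0, 0, 0, 1, 0, 0)

((0, 0, 0, 0, 0, 1, 0, 0),)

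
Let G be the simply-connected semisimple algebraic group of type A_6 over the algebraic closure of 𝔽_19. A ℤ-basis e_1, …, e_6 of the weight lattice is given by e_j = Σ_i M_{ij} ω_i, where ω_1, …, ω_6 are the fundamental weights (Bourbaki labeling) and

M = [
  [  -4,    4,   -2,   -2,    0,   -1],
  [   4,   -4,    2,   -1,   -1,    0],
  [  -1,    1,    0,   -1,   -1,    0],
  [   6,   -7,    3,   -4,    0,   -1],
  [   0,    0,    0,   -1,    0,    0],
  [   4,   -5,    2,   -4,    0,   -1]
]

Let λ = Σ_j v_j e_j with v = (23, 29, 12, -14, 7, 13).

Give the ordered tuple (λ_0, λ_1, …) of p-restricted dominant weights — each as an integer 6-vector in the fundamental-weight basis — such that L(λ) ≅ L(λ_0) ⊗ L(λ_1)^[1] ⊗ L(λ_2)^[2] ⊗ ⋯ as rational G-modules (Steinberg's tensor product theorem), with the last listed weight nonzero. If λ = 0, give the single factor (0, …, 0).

In the fundamental-weight basis, λ has coordinates c = M·v (v = (23, 29, 12, -14, 7, 13)):
  c_1 = -4*23 + 4*29 + -2*12 + -2*-14 + 0*7 + -1*13 = 15
  c_2 = 4*23 + -4*29 + 2*12 + -1*-14 + -1*7 + 0*13 = 7
  c_3 = -1*23 + 1*29 + 0*12 + -1*-14 + -1*7 + 0*13 = 13
  c_4 = 6*23 + -7*29 + 3*12 + -4*-14 + 0*7 + -1*13 = 14
  c_5 = 0*23 + 0*29 + 0*12 + -1*-14 + 0*7 + 0*13 = 14
  c_6 = 4*23 + -5*29 + 2*12 + -4*-14 + 0*7 + -1*13 = 14
Expand coordinatewise in base 19:
  c_1 = 15 = 15·19^0
  c_2 = 7 = 7·19^0
  c_3 = 13 = 13·19^0
  c_4 = 14 = 14·19^0
  c_5 = 14 = 14·19^0
  c_6 = 14 = 14·19^0
Factor λ_0 = (15, 7, 13, 14, 14, 14)

((15, 7, 13, 14, 14, 14),)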